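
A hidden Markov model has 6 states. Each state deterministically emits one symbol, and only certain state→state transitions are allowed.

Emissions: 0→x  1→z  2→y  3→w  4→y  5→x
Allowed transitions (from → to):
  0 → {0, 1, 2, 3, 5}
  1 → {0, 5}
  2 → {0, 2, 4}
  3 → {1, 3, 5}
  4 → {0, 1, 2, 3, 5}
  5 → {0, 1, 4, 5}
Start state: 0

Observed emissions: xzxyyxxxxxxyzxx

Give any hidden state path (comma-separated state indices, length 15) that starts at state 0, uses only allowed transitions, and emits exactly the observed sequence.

0,1,0,2,4,5,0,5,5,5,5,4,1,5,5

  [0] x  {0,5}  => 0  start
  [1] z  {1}  => 1  0->1 ok
  [2] x  {0,5}  => 0  1->0 ok
  [3] y  {2,4}  => 2  0->2 ok
  [4] y  {2,4}  => 4  2->4 ok
  [5] x  {0,5}  => 5  4->5 ok
  [6] x  {0,5}  => 0  5->0 ok
  [7] x  {0,5}  => 5  0->5 ok
  [8] x  {0,5}  => 5  5->5 ok
  [9] x  {0,5}  => 5  5->5 ok
  [10] x  {0,5}  => 5  5->5 ok
  [11] y  {2,4}  => 4  5->4 ok
  [12] z  {1}  => 1  4->1 ok
  [13] x  {0,5}  => 5  1->5 ok
  [14] x  {0,5}  => 5  5->5 ok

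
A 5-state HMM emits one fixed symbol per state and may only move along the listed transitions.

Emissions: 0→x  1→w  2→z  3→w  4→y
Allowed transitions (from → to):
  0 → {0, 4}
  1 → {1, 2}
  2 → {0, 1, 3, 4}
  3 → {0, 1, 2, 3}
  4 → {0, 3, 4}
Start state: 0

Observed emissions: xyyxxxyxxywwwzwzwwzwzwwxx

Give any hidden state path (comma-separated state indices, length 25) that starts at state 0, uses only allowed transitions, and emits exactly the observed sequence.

0,4,4,0,0,0,4,0,0,4,3,3,1,2,1,2,3,3,2,1,2,3,3,0,0

  0: obs=x cand={0} pick 0 [start]
  1: obs=y cand={4} pick 4 [0->4 ok]
  2: obs=y cand={4} pick 4 [4->4 ok]
  3: obs=x cand={0} pick 0 [4->0 ok]
  4: obs=x cand={0} pick 0 [0->0 ok]
  5: obs=x cand={0} pick 0 [0->0 ok]
  6: obs=y cand={4} pick 4 [0->4 ok]
  7: obs=x cand={0} pick 0 [4->0 ok]
  8: obs=x cand={0} pick 0 [0->0 ok]
  9: obs=y cand={4} pick 4 [0->4 ok]
  10: obs=w cand={1,3} pick 3 [4->3 ok]
  11: obs=w cand={1,3} pick 3 [3->3 ok]
  12: obs=w cand={1,3} pick 1 [3->1 ok]
  13: obs=z cand={2} pick 2 [1->2 ok]
  14: obs=w cand={1,3} pick 1 [2->1 ok]
  15: obs=z cand={2} pick 2 [1->2 ok]
  16: obs=w cand={1,3} pick 3 [2->3 ok]
  17: obs=w cand={1,3} pick 3 [3->3 ok]
  18: obs=z cand={2} pick 2 [3->2 ok]
  19: obs=w cand={1,3} pick 1 [2->1 ok]
  20: obs=z cand={2} pick 2 [1->2 ok]
  21: obs=w cand={1,3} pick 3 [2->3 ok]
  22: obs=w cand={1,3} pick 3 [3->3 ok]
  23: obs=x cand={0} pick 0 [3->0 ok]
  24: obs=x cand={0} pick 0 [0->0 ok]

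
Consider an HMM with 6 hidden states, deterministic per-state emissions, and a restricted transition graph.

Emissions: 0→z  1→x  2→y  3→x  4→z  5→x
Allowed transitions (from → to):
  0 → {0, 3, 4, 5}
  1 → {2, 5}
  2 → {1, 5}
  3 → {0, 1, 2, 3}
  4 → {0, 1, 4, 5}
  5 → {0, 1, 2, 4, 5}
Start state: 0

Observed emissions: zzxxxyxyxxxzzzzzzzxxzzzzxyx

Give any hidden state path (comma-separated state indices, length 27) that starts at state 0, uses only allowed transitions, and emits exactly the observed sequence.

  t0 'z' -> {0,4}, take 0 (start)
  t1 'z' -> {0,4}, take 4 (0->4 ok)
  t2 'x' -> {1,3,5}, take 5 (4->5 ok)
  t3 'x' -> {1,3,5}, take 5 (5->5 ok)
  t4 'x' -> {1,3,5}, take 5 (5->5 ok)
  t5 'y' -> {2}, take 2 (5->2 ok)
  t6 'x' -> {1,3,5}, take 1 (2->1 ok)
  t7 'y' -> {2}, take 2 (1->2 ok)
  t8 'x' -> {1,3,5}, take 5 (2->5 ok)
  t9 'x' -> {1,3,5}, take 5 (5->5 ok)
  t10 'x' -> {1,3,5}, take 5 (5->5 ok)
  t11 'z' -> {0,4}, take 4 (5->4 ok)
  t12 'z' -> {0,4}, take 0 (4->0 ok)
  t13 'z' -> {0,4}, take 4 (0->4 ok)
  t14 'z' -> {0,4}, take 0 (4->0 ok)
  t15 'z' -> {0,4}, take 4 (0->4 ok)
  t16 'z' -> {0,4}, take 0 (4->0 ok)
  t17 'z' -> {0,4}, take 4 (0->4 ok)
  t18 'x' -> {1,3,5}, take 1 (4->1 ok)
  t19 'x' -> {1,3,5}, take 5 (1->5 ok)
  t20 'z' -> {0,4}, take 4 (5->4 ok)
  t21 'z' -> {0,4}, take 4 (4->4 ok)
  t22 'z' -> {0,4}, take 0 (4->0 ok)
  t23 'z' -> {0,4}, take 4 (0->4 ok)
  t24 'x' -> {1,3,5}, take 1 (4->1 ok)
  t25 'y' -> {2}, take 2 (1->2 ok)
  t26 'x' -> {1,3,5}, take 5 (2->5 ok)

0,4,5,5,5,2,1,2,5,5,5,4,0,4,0,4,0,4,1,5,4,4,0,4,1,2,5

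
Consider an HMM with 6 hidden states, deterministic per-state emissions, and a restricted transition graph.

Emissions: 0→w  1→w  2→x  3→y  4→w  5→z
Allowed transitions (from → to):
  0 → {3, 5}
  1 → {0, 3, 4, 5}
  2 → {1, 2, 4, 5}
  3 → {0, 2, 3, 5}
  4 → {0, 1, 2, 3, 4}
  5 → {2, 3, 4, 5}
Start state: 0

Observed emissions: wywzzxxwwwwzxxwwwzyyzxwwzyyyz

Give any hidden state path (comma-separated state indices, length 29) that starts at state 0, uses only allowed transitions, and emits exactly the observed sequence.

  [0] w  {0,1,4}  => 0  start
  [1] y  {3}  => 3  0->3 ok
  [2] w  {0,1,4}  => 0  3->0 ok
  [3] z  {5}  => 5  0->5 ok
  [4] z  {5}  => 5  5->5 ok
  [5] x  {2}  => 2  5->2 ok
  [6] x  {2}  => 2  2->2 ok
  [7] w  {0,1,4}  => 4  2->4 ok
  [8] w  {0,1,4}  => 4  4->4 ok
  [9] w  {0,1,4}  => 4  4->4 ok
  [10] w  {0,1,4}  => 0  4->0 ok
  [11] z  {5}  => 5  0->5 ok
  [12] x  {2}  => 2  5->2 ok
  [13] x  {2}  => 2  2->2 ok
  [14] w  {0,1,4}  => 1  2->1 ok
  [15] w  {0,1,4}  => 4  1->4 ok
  [16] w  {0,1,4}  => 0  4->0 ok
  [17] z  {5}  => 5  0->5 ok
  [18] y  {3}  => 3  5->3 ok
  [19] y  {3}  => 3  3->3 ok
  [20] z  {5}  => 5  3->5 ok
  [21] x  {2}  => 2  5->2 ok
  [22] w  {0,1,4}  => 1  2->1 ok
  [23] w  {0,1,4}  => 0  1->0 ok
  [24] z  {5}  => 5  0->5 ok
  [25] y  {3}  => 3  5->3 ok
  [26] y  {3}  => 3  3->3 ok
  [27] y  {3}  => 3  3->3 ok
  [28] z  {5}  => 5  3->5 ok

0,3,0,5,5,2,2,4,4,4,0,5,2,2,1,4,0,5,3,3,5,2,1,0,5,3,3,3,5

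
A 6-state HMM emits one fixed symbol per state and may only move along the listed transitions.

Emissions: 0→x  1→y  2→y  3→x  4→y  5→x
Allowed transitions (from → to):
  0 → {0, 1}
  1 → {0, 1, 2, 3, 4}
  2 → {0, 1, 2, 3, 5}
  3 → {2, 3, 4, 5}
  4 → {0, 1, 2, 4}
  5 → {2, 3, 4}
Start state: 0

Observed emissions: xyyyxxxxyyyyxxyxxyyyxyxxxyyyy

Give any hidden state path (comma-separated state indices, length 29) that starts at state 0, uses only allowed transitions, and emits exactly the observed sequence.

  [0] x  {0,3,5}  => 0  start
  [1] y  {1,2,4}  => 1  0->1 ok
  [2] y  {1,2,4}  => 4  1->4 ok
  [3] y  {1,2,4}  => 2  4->2 ok
  [4] x  {0,3,5}  => 5  2->5 ok
  [5] x  {0,3,5}  => 3  5->3 ok
  [6] x  {0,3,5}  => 5  3->5 ok
  [7] x  {0,3,5}  => 3  5->3 ok
  [8] y  {1,2,4}  => 4  3->4 ok
  [9] y  {1,2,4}  => 2  4->2 ok
  [10] y  {1,2,4}  => 1  2->1 ok
  [11] y  {1,2,4}  => 2  1->2 ok
  [12] x  {0,3,5}  => 0  2->0 ok
  [13] x  {0,3,5}  => 0  0->0 ok
  [14] y  {1,2,4}  => 1  0->1 ok
  [15] x  {0,3,5}  => 0  1->0 ok
  [16] x  {0,3,5}  => 0  0->0 ok
  [17] y  {1,2,4}  => 1  0->1 ok
  [18] y  {1,2,4}  => 1  1->1 ok
  [19] y  {1,2,4}  => 4  1->4 ok
  [20] x  {0,3,5}  => 0  4->0 ok
  [21] y  {1,2,4}  => 1  0->1 ok
  [22] x  {0,3,5}  => 3  1->3 ok
  [23] x  {0,3,5}  => 5  3->5 ok
  [24] x  {0,3,5}  => 3  5->3 ok
  [25] y  {1,2,4}  => 2  3->2 ok
  [26] y  {1,2,4}  => 1  2->1 ok
  [27] y  {1,2,4}  => 1  1->1 ok
  [28] y  {1,2,4}  => 2  1->2 ok

0,1,4,2,5,3,5,3,4,2,1,2,0,0,1,0,0,1,1,4,0,1,3,5,3,2,1,1,2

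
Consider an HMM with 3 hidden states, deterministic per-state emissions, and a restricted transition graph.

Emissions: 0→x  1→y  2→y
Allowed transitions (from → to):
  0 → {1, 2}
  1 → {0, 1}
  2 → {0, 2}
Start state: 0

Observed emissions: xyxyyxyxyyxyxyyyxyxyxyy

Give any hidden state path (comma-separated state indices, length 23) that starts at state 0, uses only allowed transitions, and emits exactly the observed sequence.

0,1,0,1,1,0,2,0,2,2,0,1,0,1,1,1,0,2,0,2,0,1,1

  0: obs=x cand={0} pick 0 [start]
  1: obs=y cand={1,2} pick 1 [0->1 ok]
  2: obs=x cand={0} pick 0 [1->0 ok]
  3: obs=y cand={1,2} pick 1 [0->1 ok]
  4: obs=y cand={1,2} pick 1 [1->1 ok]
  5: obs=x cand={0} pick 0 [1->0 ok]
  6: obs=y cand={1,2} pick 2 [0->2 ok]
  7: obs=x cand={0} pick 0 [2->0 ok]
  8: obs=y cand={1,2} pick 2 [0->2 ok]
  9: obs=y cand={1,2} pick 2 [2->2 ok]
  10: obs=x cand={0} pick 0 [2->0 ok]
  11: obs=y cand={1,2} pick 1 [0->1 ok]
  12: obs=x cand={0} pick 0 [1->0 ok]
  13: obs=y cand={1,2} pick 1 [0->1 ok]
  14: obs=y cand={1,2} pick 1 [1->1 ok]
  15: obs=y cand={1,2} pick 1 [1->1 ok]
  16: obs=x cand={0} pick 0 [1->0 ok]
  17: obs=y cand={1,2} pick 2 [0->2 ok]
  18: obs=x cand={0} pick 0 [2->0 ok]
  19: obs=y cand={1,2} pick 2 [0->2 ok]
  20: obs=x cand={0} pick 0 [2->0 ok]
  21: obs=y cand={1,2} pick 1 [0->1 ok]
  22: obs=y cand={1,2} pick 1 [1->1 ok]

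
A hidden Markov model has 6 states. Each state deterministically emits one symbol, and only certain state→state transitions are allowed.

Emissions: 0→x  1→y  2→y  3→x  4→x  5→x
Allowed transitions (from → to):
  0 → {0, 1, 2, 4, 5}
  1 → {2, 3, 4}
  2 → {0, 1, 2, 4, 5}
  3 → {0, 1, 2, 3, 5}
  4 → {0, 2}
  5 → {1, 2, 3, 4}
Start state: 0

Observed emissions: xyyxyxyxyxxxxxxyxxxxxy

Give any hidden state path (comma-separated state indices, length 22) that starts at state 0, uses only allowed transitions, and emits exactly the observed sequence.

0,2,1,3,1,3,1,3,2,4,0,0,4,0,0,2,4,0,0,5,3,1

  pos 0: x in {0,3,4,5}, choose 0; start
  pos 1: y in {1,2}, choose 2; 0->2 ok
  pos 2: y in {1,2}, choose 1; 2->1 ok
  pos 3: x in {0,3,4,5}, choose 3; 1->3 ok
  pos 4: y in {1,2}, choose 1; 3->1 ok
  pos 5: x in {0,3,4,5}, choose 3; 1->3 ok
  pos 6: y in {1,2}, choose 1; 3->1 ok
  pos 7: x in {0,3,4,5}, choose 3; 1->3 ok
  pos 8: y in {1,2}, choose 2; 3->2 ok
  pos 9: x in {0,3,4,5}, choose 4; 2->4 ok
  pos 10: x in {0,3,4,5}, choose 0; 4->0 ok
  pos 11: x in {0,3,4,5}, choose 0; 0->0 ok
  pos 12: x in {0,3,4,5}, choose 4; 0->4 ok
  pos 13: x in {0,3,4,5}, choose 0; 4->0 ok
  pos 14: x in {0,3,4,5}, choose 0; 0->0 ok
  pos 15: y in {1,2}, choose 2; 0->2 ok
  pos 16: x in {0,3,4,5}, choose 4; 2->4 ok
  pos 17: x in {0,3,4,5}, choose 0; 4->0 ok
  pos 18: x in {0,3,4,5}, choose 0; 0->0 ok
  pos 19: x in {0,3,4,5}, choose 5; 0->5 ok
  pos 20: x in {0,3,4,5}, choose 3; 5->3 ok
  pos 21: y in {1,2}, choose 1; 3->1 ok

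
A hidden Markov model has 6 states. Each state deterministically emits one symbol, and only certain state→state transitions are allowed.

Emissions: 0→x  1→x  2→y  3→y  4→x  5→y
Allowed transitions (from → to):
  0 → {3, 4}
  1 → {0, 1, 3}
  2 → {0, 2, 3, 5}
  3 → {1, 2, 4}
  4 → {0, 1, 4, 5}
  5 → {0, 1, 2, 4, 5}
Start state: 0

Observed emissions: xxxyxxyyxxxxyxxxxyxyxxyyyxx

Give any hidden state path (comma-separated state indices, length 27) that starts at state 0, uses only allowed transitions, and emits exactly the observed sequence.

0,4,0,3,1,1,3,2,0,4,1,0,3,1,0,4,0,3,1,3,1,1,3,2,3,4,4

  pos 0: x in {0,1,4}, choose 0; start
  pos 1: x in {0,1,4}, choose 4; 0->4 ok
  pos 2: x in {0,1,4}, choose 0; 4->0 ok
  pos 3: y in {2,3,5}, choose 3; 0->3 ok
  pos 4: x in {0,1,4}, choose 1; 3->1 ok
  pos 5: x in {0,1,4}, choose 1; 1->1 ok
  pos 6: y in {2,3,5}, choose 3; 1->3 ok
  pos 7: y in {2,3,5}, choose 2; 3->2 ok
  pos 8: x in {0,1,4}, choose 0; 2->0 ok
  pos 9: x in {0,1,4}, choose 4; 0->4 ok
  pos 10: x in {0,1,4}, choose 1; 4->1 ok
  pos 11: x in {0,1,4}, choose 0; 1->0 ok
  pos 12: y in {2,3,5}, choose 3; 0->3 ok
  pos 13: x in {0,1,4}, choose 1; 3->1 ok
  pos 14: x in {0,1,4}, choose 0; 1->0 ok
  pos 15: x in {0,1,4}, choose 4; 0->4 ok
  pos 16: x in {0,1,4}, choose 0; 4->0 ok
  pos 17: y in {2,3,5}, choose 3; 0->3 ok
  pos 18: x in {0,1,4}, choose 1; 3->1 ok
  pos 19: y in {2,3,5}, choose 3; 1->3 ok
  pos 20: x in {0,1,4}, choose 1; 3->1 ok
  pos 21: x in {0,1,4}, choose 1; 1->1 ok
  pos 22: y in {2,3,5}, choose 3; 1->3 ok
  pos 23: y in {2,3,5}, choose 2; 3->2 ok
  pos 24: y in {2,3,5}, choose 3; 2->3 ok
  pos 25: x in {0,1,4}, choose 4; 3->4 ok
  pos 26: x in {0,1,4}, choose 4; 4->4 ok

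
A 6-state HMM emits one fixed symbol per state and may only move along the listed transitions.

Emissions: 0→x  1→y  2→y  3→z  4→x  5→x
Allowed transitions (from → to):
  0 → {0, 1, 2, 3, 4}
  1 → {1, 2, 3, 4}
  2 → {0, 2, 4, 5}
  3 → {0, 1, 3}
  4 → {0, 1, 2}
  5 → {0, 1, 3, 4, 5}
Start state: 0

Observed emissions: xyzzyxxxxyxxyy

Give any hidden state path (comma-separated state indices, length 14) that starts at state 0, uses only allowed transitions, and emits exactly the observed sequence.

  [0] x  {0,4,5}  => 0  start
  [1] y  {1,2}  => 1  0->1 ok
  [2] z  {3}  => 3  1->3 ok
  [3] z  {3}  => 3  3->3 ok
  [4] y  {1,2}  => 1  3->1 ok
  [5] x  {0,4,5}  => 4  1->4 ok
  [6] x  {0,4,5}  => 0  4->0 ok
  [7] x  {0,4,5}  => 0  0->0 ok
  [8] x  {0,4,5}  => 4  0->4 ok
  [9] y  {1,2}  => 2  4->2 ok
  [10] x  {0,4,5}  => 5  2->5 ok
  [11] x  {0,4,5}  => 4  5->4 ok
  [12] y  {1,2}  => 2  4->2 ok
  [13] y  {1,2}  => 2  2->2 ok

0,1,3,3,1,4,0,0,4,2,5,4,2,2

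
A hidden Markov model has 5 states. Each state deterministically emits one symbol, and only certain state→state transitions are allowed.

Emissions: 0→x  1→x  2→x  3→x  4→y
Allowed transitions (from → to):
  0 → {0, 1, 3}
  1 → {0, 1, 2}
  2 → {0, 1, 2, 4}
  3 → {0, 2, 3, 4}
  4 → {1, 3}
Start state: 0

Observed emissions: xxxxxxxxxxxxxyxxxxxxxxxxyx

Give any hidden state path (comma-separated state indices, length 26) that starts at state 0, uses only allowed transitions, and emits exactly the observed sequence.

  0: obs=x cand={0,1,2,3} pick 0 [start]
  1: obs=x cand={0,1,2,3} pick 0 [0->0 ok]
  2: obs=x cand={0,1,2,3} pick 3 [0->3 ok]
  3: obs=x cand={0,1,2,3} pick 3 [3->3 ok]
  4: obs=x cand={0,1,2,3} pick 0 [3->0 ok]
  5: obs=x cand={0,1,2,3} pick 3 [0->3 ok]
  6: obs=x cand={0,1,2,3} pick 0 [3->0 ok]
  7: obs=x cand={0,1,2,3} pick 1 [0->1 ok]
  8: obs=x cand={0,1,2,3} pick 2 [1->2 ok]
  9: obs=x cand={0,1,2,3} pick 0 [2->0 ok]
  10: obs=x cand={0,1,2,3} pick 1 [0->1 ok]
  11: obs=x cand={0,1,2,3} pick 0 [1->0 ok]
  12: obs=x cand={0,1,2,3} pick 3 [0->3 ok]
  13: obs=y cand={4} pick 4 [3->4 ok]
  14: obs=x cand={0,1,2,3} pick 3 [4->3 ok]
  15: obs=x cand={0,1,2,3} pick 0 [3->0 ok]
  16: obs=x cand={0,1,2,3} pick 0 [0->0 ok]
  17: obs=x cand={0,1,2,3} pick 1 [0->1 ok]
  18: obs=x cand={0,1,2,3} pick 1 [1->1 ok]
  19: obs=x cand={0,1,2,3} pick 2 [1->2 ok]
  20: obs=x cand={0,1,2,3} pick 2 [2->2 ok]
  21: obs=x cand={0,1,2,3} pick 0 [2->0 ok]
  22: obs=x cand={0,1,2,3} pick 1 [0->1 ok]
  23: obs=x cand={0,1,2,3} pick 2 [1->2 ok]
  24: obs=y cand={4} pick 4 [2->4 ok]
  25: obs=x cand={0,1,2,3} pick 1 [4->1 ok]

0,0,3,3,0,3,0,1,2,0,1,0,3,4,3,0,0,1,1,2,2,0,1,2,4,1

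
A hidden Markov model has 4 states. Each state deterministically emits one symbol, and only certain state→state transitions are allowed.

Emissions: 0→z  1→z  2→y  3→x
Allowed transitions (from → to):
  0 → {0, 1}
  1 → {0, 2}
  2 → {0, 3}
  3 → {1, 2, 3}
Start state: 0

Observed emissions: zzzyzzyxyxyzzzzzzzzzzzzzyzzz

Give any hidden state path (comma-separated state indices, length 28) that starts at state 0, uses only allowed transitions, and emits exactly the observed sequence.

  pos 0: z in {0,1}, choose 0; start
  pos 1: z in {0,1}, choose 0; 0->0 ok
  pos 2: z in {0,1}, choose 1; 0->1 ok
  pos 3: y in {2}, choose 2; 1->2 ok
  pos 4: z in {0,1}, choose 0; 2->0 ok
  pos 5: z in {0,1}, choose 1; 0->1 ok
  pos 6: y in {2}, choose 2; 1->2 ok
  pos 7: x in {3}, choose 3; 2->3 ok
  pos 8: y in {2}, choose 2; 3->2 ok
  pos 9: x in {3}, choose 3; 2->3 ok
  pos 10: y in {2}, choose 2; 3->2 ok
  pos 11: z in {0,1}, choose 0; 2->0 ok
  pos 12: z in {0,1}, choose 1; 0->1 ok
  pos 13: z in {0,1}, choose 0; 1->0 ok
  pos 14: z in {0,1}, choose 0; 0->0 ok
  pos 15: z in {0,1}, choose 0; 0->0 ok
  pos 16: z in {0,1}, choose 0; 0->0 ok
  pos 17: z in {0,1}, choose 1; 0->1 ok
  pos 18: z in {0,1}, choose 0; 1->0 ok
  pos 19: z in {0,1}, choose 0; 0->0 ok
  pos 20: z in {0,1}, choose 1; 0->1 ok
  pos 21: z in {0,1}, choose 0; 1->0 ok
  pos 22: z in {0,1}, choose 0; 0->0 ok
  pos 23: z in {0,1}, choose 1; 0->1 ok
  pos 24: y in {2}, choose 2; 1->2 ok
  pos 25: z in {0,1}, choose 0; 2->0 ok
  pos 26: z in {0,1}, choose 0; 0->0 ok
  pos 27: z in {0,1}, choose 1; 0->1 ok

0,0,1,2,0,1,2,3,2,3,2,0,1,0,0,0,0,1,0,0,1,0,0,1,2,0,0,1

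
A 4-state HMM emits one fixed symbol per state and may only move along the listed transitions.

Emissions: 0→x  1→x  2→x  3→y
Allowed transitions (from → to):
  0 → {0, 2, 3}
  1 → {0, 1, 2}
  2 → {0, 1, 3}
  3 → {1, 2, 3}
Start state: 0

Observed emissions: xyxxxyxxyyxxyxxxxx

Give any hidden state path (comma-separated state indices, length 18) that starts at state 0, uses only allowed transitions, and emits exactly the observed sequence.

  0: obs=x cand={0,1,2} pick 0 [start]
  1: obs=y cand={3} pick 3 [0->3 ok]
  2: obs=x cand={0,1,2} pick 1 [3->1 ok]
  3: obs=x cand={0,1,2} pick 1 [1->1 ok]
  4: obs=x cand={0,1,2} pick 0 [1->0 ok]
  5: obs=y cand={3} pick 3 [0->3 ok]
  6: obs=x cand={0,1,2} pick 2 [3->2 ok]
  7: obs=x cand={0,1,2} pick 0 [2->0 ok]
  8: obs=y cand={3} pick 3 [0->3 ok]
  9: obs=y cand={3} pick 3 [3->3 ok]
  10: obs=x cand={0,1,2} pick 2 [3->2 ok]
  11: obs=x cand={0,1,2} pick 0 [2->0 ok]
  12: obs=y cand={3} pick 3 [0->3 ok]
  13: obs=x cand={0,1,2} pick 1 [3->1 ok]
  14: obs=x cand={0,1,2} pick 2 [1->2 ok]
  15: obs=x cand={0,1,2} pick 0 [2->0 ok]
  16: obs=x cand={0,1,2} pick 2 [0->2 ok]
  17: obs=x cand={0,1,2} pick 0 [2->0 ok]

0,3,1,1,0,3,2,0,3,3,2,0,3,1,2,0,2,0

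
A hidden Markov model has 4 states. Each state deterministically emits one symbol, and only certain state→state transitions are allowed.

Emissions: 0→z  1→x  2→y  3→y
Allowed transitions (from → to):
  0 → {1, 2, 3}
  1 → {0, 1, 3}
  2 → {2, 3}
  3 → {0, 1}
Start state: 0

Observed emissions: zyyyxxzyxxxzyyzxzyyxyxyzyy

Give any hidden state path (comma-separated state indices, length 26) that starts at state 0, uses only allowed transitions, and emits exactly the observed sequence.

  0: obs=z cand={0} pick 0 [start]
  1: obs=y cand={2,3} pick 2 [0->2 ok]
  2: obs=y cand={2,3} pick 2 [2->2 ok]
  3: obs=y cand={2,3} pick 3 [2->3 ok]
  4: obs=x cand={1} pick 1 [3->1 ok]
  5: obs=x cand={1} pick 1 [1->1 ok]
  6: obs=z cand={0} pick 0 [1->0 ok]
  7: obs=y cand={2,3} pick 3 [0->3 ok]
  8: obs=x cand={1} pick 1 [3->1 ok]
  9: obs=x cand={1} pick 1 [1->1 ok]
  10: obs=x cand={1} pick 1 [1->1 ok]
  11: obs=z cand={0} pick 0 [1->0 ok]
  12: obs=y cand={2,3} pick 2 [0->2 ok]
  13: obs=y cand={2,3} pick 3 [2->3 ok]
  14: obs=z cand={0} pick 0 [3->0 ok]
  15: obs=x cand={1} pick 1 [0->1 ok]
  16: obs=z cand={0} pick 0 [1->0 ok]
  17: obs=y cand={2,3} pick 2 [0->2 ok]
  18: obs=y cand={2,3} pick 3 [2->3 ok]
  19: obs=x cand={1} pick 1 [3->1 ok]
  20: obs=y cand={2,3} pick 3 [1->3 ok]
  21: obs=x cand={1} pick 1 [3->1 ok]
  22: obs=y cand={2,3} pick 3 [1->3 ok]
  23: obs=z cand={0} pick 0 [3->0 ok]
  24: obs=y cand={2,3} pick 2 [0->2 ok]
  25: obs=y cand={2,3} pick 2 [2->2 ok]

0,2,2,3,1,1,0,3,1,1,1,0,2,3,0,1,0,2,3,1,3,1,3,0,2,2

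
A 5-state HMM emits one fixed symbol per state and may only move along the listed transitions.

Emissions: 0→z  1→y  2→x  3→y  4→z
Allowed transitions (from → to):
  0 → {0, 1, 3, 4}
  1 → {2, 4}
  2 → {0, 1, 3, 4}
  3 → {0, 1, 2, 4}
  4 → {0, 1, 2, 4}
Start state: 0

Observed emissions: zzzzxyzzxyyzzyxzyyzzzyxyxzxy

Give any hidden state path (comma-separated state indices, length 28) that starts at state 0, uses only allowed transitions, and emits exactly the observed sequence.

0,4,4,4,2,1,4,4,2,3,1,4,0,1,2,0,3,1,4,0,0,1,2,3,2,4,2,3

  0: obs=z cand={0,4} pick 0 [start]
  1: obs=z cand={0,4} pick 4 [0->4 ok]
  2: obs=z cand={0,4} pick 4 [4->4 ok]
  3: obs=z cand={0,4} pick 4 [4->4 ok]
  4: obs=x cand={2} pick 2 [4->2 ok]
  5: obs=y cand={1,3} pick 1 [2->1 ok]
  6: obs=z cand={0,4} pick 4 [1->4 ok]
  7: obs=z cand={0,4} pick 4 [4->4 ok]
  8: obs=x cand={2} pick 2 [4->2 ok]
  9: obs=y cand={1,3} pick 3 [2->3 ok]
  10: obs=y cand={1,3} pick 1 [3->1 ok]
  11: obs=z cand={0,4} pick 4 [1->4 ok]
  12: obs=z cand={0,4} pick 0 [4->0 ok]
  13: obs=y cand={1,3} pick 1 [0->1 ok]
  14: obs=x cand={2} pick 2 [1->2 ok]
  15: obs=z cand={0,4} pick 0 [2->0 ok]
  16: obs=y cand={1,3} pick 3 [0->3 ok]
  17: obs=y cand={1,3} pick 1 [3->1 ok]
  18: obs=z cand={0,4} pick 4 [1->4 ok]
  19: obs=z cand={0,4} pick 0 [4->0 ok]
  20: obs=z cand={0,4} pick 0 [0->0 ok]
  21: obs=y cand={1,3} pick 1 [0->1 ok]
  22: obs=x cand={2} pick 2 [1->2 ok]
  23: obs=y cand={1,3} pick 3 [2->3 ok]
  24: obs=x cand={2} pick 2 [3->2 ok]
  25: obs=z cand={0,4} pick 4 [2->4 ok]
  26: obs=x cand={2} pick 2 [4->2 ok]
  27: obs=y cand={1,3} pick 3 [2->3 ok]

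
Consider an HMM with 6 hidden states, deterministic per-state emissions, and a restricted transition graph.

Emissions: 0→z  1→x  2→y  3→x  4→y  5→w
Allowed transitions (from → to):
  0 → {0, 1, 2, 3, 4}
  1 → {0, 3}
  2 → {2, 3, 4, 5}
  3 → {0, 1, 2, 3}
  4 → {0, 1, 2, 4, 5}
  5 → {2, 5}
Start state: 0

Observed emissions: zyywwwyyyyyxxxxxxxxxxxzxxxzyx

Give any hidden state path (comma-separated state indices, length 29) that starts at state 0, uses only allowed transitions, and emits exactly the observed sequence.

  pos 0: z in {0}, choose 0; start
  pos 1: y in {2,4}, choose 2; 0->2 ok
  pos 2: y in {2,4}, choose 2; 2->2 ok
  pos 3: w in {5}, choose 5; 2->5 ok
  pos 4: w in {5}, choose 5; 5->5 ok
  pos 5: w in {5}, choose 5; 5->5 ok
  pos 6: y in {2,4}, choose 2; 5->2 ok
  pos 7: y in {2,4}, choose 4; 2->4 ok
  pos 8: y in {2,4}, choose 2; 4->2 ok
  pos 9: y in {2,4}, choose 2; 2->2 ok
  pos 10: y in {2,4}, choose 2; 2->2 ok
  pos 11: x in {1,3}, choose 3; 2->3 ok
  pos 12: x in {1,3}, choose 1; 3->1 ok
  pos 13: x in {1,3}, choose 3; 1->3 ok
  pos 14: x in {1,3}, choose 3; 3->3 ok
  pos 15: x in {1,3}, choose 1; 3->1 ok
  pos 16: x in {1,3}, choose 3; 1->3 ok
  pos 17: x in {1,3}, choose 3; 3->3 ok
  pos 18: x in {1,3}, choose 1; 3->1 ok
  pos 19: x in {1,3}, choose 3; 1->3 ok
  pos 20: x in {1,3}, choose 3; 3->3 ok
  pos 21: x in {1,3}, choose 1; 3->1 ok
  pos 22: z in {0}, choose 0; 1->0 ok
  pos 23: x in {1,3}, choose 1; 0->1 ok
  pos 24: x in {1,3}, choose 3; 1->3 ok
  pos 25: x in {1,3}, choose 3; 3->3 ok
  pos 26: z in {0}, choose 0; 3->0 ok
  pos 27: y in {2,4}, choose 4; 0->4 ok
  pos 28: x in {1,3}, choose 1; 4->1 ok

0,2,2,5,5,5,2,4,2,2,2,3,1,3,3,1,3,3,1,3,3,1,0,1,3,3,0,4,1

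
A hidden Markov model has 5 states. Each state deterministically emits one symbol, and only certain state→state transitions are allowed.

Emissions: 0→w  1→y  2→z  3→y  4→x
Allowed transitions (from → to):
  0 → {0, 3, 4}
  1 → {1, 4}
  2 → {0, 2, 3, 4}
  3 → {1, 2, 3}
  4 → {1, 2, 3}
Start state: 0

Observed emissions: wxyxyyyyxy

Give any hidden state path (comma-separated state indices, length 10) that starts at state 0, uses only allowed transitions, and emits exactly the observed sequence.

0,4,1,4,3,1,1,1,4,1

  pos 0: w in {0}, choose 0; start
  pos 1: x in {4}, choose 4; 0->4 ok
  pos 2: y in {1,3}, choose 1; 4->1 ok
  pos 3: x in {4}, choose 4; 1->4 ok
  pos 4: y in {1,3}, choose 3; 4->3 ok
  pos 5: y in {1,3}, choose 1; 3->1 ok
  pos 6: y in {1,3}, choose 1; 1->1 ok
  pos 7: y in {1,3}, choose 1; 1->1 ok
  pos 8: x in {4}, choose 4; 1->4 ok
  pos 9: y in {1,3}, choose 1; 4->1 ok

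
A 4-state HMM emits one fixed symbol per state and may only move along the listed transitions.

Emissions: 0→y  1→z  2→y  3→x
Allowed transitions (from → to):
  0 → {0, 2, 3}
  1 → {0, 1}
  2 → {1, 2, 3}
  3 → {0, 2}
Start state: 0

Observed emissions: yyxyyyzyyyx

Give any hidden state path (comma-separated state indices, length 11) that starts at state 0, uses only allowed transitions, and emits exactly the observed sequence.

0,2,3,0,2,2,1,0,0,2,3

  [0] y  {0,2}  => 0  start
  [1] y  {0,2}  => 2  0->2 ok
  [2] x  {3}  => 3  2->3 ok
  [3] y  {0,2}  => 0  3->0 ok
  [4] y  {0,2}  => 2  0->2 ok
  [5] y  {0,2}  => 2  2->2 ok
  [6] z  {1}  => 1  2->1 ok
  [7] y  {0,2}  => 0  1->0 ok
  [8] y  {0,2}  => 0  0->0 ok
  [9] y  {0,2}  => 2  0->2 ok
  [10] x  {3}  => 3  2->3 ok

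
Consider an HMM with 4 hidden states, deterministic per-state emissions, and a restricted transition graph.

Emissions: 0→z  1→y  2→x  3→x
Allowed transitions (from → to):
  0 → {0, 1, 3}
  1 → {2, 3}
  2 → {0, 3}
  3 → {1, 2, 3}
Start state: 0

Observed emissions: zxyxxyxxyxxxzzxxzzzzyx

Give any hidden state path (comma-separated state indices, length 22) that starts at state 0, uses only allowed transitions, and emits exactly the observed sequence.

0,3,1,2,3,1,3,3,1,3,3,2,0,0,3,2,0,0,0,0,1,3

  [0] z  {0}  => 0  start
  [1] x  {2,3}  => 3  0->3 ok
  [2] y  {1}  => 1  3->1 ok
  [3] x  {2,3}  => 2  1->2 ok
  [4] x  {2,3}  => 3  2->3 ok
  [5] y  {1}  => 1  3->1 ok
  [6] x  {2,3}  => 3  1->3 ok
  [7] x  {2,3}  => 3  3->3 ok
  [8] y  {1}  => 1  3->1 ok
  [9] x  {2,3}  => 3  1->3 ok
  [10] x  {2,3}  => 3  3->3 ok
  [11] x  {2,3}  => 2  3->2 ok
  [12] z  {0}  => 0  2->0 ok
  [13] z  {0}  => 0  0->0 ok
  [14] x  {2,3}  => 3  0->3 ok
  [15] x  {2,3}  => 2  3->2 ok
  [16] z  {0}  => 0  2->0 ok
  [17] z  {0}  => 0  0->0 ok
  [18] z  {0}  => 0  0->0 ok
  [19] z  {0}  => 0  0->0 ok
  [20] y  {1}  => 1  0->1 ok
  [21] x  {2,3}  => 3  1->3 ok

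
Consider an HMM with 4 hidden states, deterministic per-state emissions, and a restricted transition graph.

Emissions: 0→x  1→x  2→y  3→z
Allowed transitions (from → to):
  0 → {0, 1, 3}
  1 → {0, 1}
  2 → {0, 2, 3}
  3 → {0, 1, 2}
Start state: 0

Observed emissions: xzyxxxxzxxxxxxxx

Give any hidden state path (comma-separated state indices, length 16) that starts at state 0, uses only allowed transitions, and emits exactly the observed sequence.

  t0 'x' -> {0,1}, take 0 (start)
  t1 'z' -> {3}, take 3 (0->3 ok)
  t2 'y' -> {2}, take 2 (3->2 ok)
  t3 'x' -> {0,1}, take 0 (2->0 ok)
  t4 'x' -> {0,1}, take 1 (0->1 ok)
  t5 'x' -> {0,1}, take 0 (1->0 ok)
  t6 'x' -> {0,1}, take 0 (0->0 ok)
  t7 'z' -> {3}, take 3 (0->3 ok)
  t8 'x' -> {0,1}, take 0 (3->0 ok)
  t9 'x' -> {0,1}, take 0 (0->0 ok)
  t10 'x' -> {0,1}, take 1 (0->1 ok)
  t11 'x' -> {0,1}, take 1 (1->1 ok)
  t12 'x' -> {0,1}, take 1 (1->1 ok)
  t13 'x' -> {0,1}, take 1 (1->1 ok)
  t14 'x' -> {0,1}, take 1 (1->1 ok)
  t15 'x' -> {0,1}, take 1 (1->1 ok)

0,3,2,0,1,0,0,3,0,0,1,1,1,1,1,1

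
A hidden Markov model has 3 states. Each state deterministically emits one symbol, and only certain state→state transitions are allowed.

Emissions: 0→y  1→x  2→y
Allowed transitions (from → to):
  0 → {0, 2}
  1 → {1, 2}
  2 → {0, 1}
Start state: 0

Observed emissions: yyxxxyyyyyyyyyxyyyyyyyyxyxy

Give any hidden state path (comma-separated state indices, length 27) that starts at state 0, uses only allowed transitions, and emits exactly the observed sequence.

0,2,1,1,1,2,0,2,0,0,0,2,0,2,1,2,0,2,0,2,0,0,2,1,2,1,2

  pos 0: y in {0,2}, choose 0; start
  pos 1: y in {0,2}, choose 2; 0->2 ok
  pos 2: x in {1}, choose 1; 2->1 ok
  pos 3: x in {1}, choose 1; 1->1 ok
  pos 4: x in {1}, choose 1; 1->1 ok
  pos 5: y in {0,2}, choose 2; 1->2 ok
  pos 6: y in {0,2}, choose 0; 2->0 ok
  pos 7: y in {0,2}, choose 2; 0->2 ok
  pos 8: y in {0,2}, choose 0; 2->0 ok
  pos 9: y in {0,2}, choose 0; 0->0 ok
  pos 10: y in {0,2}, choose 0; 0->0 ok
  pos 11: y in {0,2}, choose 2; 0->2 ok
  pos 12: y in {0,2}, choose 0; 2->0 ok
  pos 13: y in {0,2}, choose 2; 0->2 ok
  pos 14: x in {1}, choose 1; 2->1 ok
  pos 15: y in {0,2}, choose 2; 1->2 ok
  pos 16: y in {0,2}, choose 0; 2->0 ok
  pos 17: y in {0,2}, choose 2; 0->2 ok
  pos 18: y in {0,2}, choose 0; 2->0 ok
  pos 19: y in {0,2}, choose 2; 0->2 ok
  pos 20: y in {0,2}, choose 0; 2->0 ok
  pos 21: y in {0,2}, choose 0; 0->0 ok
  pos 22: y in {0,2}, choose 2; 0->2 ok
  pos 23: x in {1}, choose 1; 2->1 ok
  pos 24: y in {0,2}, choose 2; 1->2 ok
  pos 25: x in {1}, choose 1; 2->1 ok
  pos 26: y in {0,2}, choose 2; 1->2 ok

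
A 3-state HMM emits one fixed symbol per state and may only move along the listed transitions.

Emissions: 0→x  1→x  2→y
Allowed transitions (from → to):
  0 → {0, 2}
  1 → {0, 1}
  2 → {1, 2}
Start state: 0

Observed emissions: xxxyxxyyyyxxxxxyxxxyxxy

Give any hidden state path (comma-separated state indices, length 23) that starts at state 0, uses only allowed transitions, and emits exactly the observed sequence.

0,0,0,2,1,0,2,2,2,2,1,1,1,0,0,2,1,1,0,2,1,0,2

  [0] x  {0,1}  => 0  start
  [1] x  {0,1}  => 0  0->0 ok
  [2] x  {0,1}  => 0  0->0 ok
  [3] y  {2}  => 2  0->2 ok
  [4] x  {0,1}  => 1  2->1 ok
  [5] x  {0,1}  => 0  1->0 ok
  [6] y  {2}  => 2  0->2 ok
  [7] y  {2}  => 2  2->2 ok
  [8] y  {2}  => 2  2->2 ok
  [9] y  {2}  => 2  2->2 ok
  [10] x  {0,1}  => 1  2->1 ok
  [11] x  {0,1}  => 1  1->1 ok
  [12] x  {0,1}  => 1  1->1 ok
  [13] x  {0,1}  => 0  1->0 ok
  [14] x  {0,1}  => 0  0->0 ok
  [15] y  {2}  => 2  0->2 ok
  [16] x  {0,1}  => 1  2->1 ok
  [17] x  {0,1}  => 1  1->1 ok
  [18] x  {0,1}  => 0  1->0 ok
  [19] y  {2}  => 2  0->2 ok
  [20] x  {0,1}  => 1  2->1 ok
  [21] x  {0,1}  => 0  1->0 ok
  [22] y  {2}  => 2  0->2 ok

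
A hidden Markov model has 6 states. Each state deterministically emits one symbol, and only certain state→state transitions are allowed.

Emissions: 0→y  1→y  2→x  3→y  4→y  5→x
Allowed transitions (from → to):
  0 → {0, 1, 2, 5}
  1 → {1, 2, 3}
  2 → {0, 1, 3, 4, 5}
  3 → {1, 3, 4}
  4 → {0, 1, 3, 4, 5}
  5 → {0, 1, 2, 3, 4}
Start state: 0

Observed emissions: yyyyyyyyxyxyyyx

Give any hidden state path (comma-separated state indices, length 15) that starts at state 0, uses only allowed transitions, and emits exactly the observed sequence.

0,1,1,1,3,3,3,4,5,1,2,3,4,0,5

  pos 0: y in {0,1,3,4}, choose 0; start
  pos 1: y in {0,1,3,4}, choose 1; 0->1 ok
  pos 2: y in {0,1,3,4}, choose 1; 1->1 ok
  pos 3: y in {0,1,3,4}, choose 1; 1->1 ok
  pos 4: y in {0,1,3,4}, choose 3; 1->3 ok
  pos 5: y in {0,1,3,4}, choose 3; 3->3 ok
  pos 6: y in {0,1,3,4}, choose 3; 3->3 ok
  pos 7: y in {0,1,3,4}, choose 4; 3->4 ok
  pos 8: x in {2,5}, choose 5; 4->5 ok
  pos 9: y in {0,1,3,4}, choose 1; 5->1 ok
  pos 10: x in {2,5}, choose 2; 1->2 ok
  pos 11: y in {0,1,3,4}, choose 3; 2->3 ok
  pos 12: y in {0,1,3,4}, choose 4; 3->4 ok
  pos 13: y in {0,1,3,4}, choose 0; 4->0 ok
  pos 14: x in {2,5}, choose 5; 0->5 ok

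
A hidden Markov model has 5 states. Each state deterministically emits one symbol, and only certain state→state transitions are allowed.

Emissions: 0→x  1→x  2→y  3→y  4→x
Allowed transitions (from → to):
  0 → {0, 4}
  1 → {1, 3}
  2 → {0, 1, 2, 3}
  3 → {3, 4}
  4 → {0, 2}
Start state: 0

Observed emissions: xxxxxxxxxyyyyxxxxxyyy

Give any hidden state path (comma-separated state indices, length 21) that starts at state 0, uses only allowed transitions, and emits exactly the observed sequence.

0,4,0,0,0,0,4,0,4,2,2,3,3,4,0,0,0,4,2,2,3

  pos 0: x in {0,1,4}, choose 0; start
  pos 1: x in {0,1,4}, choose 4; 0->4 ok
  pos 2: x in {0,1,4}, choose 0; 4->0 ok
  pos 3: x in {0,1,4}, choose 0; 0->0 ok
  pos 4: x in {0,1,4}, choose 0; 0->0 ok
  pos 5: x in {0,1,4}, choose 0; 0->0 ok
  pos 6: x in {0,1,4}, choose 4; 0->4 ok
  pos 7: x in {0,1,4}, choose 0; 4->0 ok
  pos 8: x in {0,1,4}, choose 4; 0->4 ok
  pos 9: y in {2,3}, choose 2; 4->2 ok
  pos 10: y in {2,3}, choose 2; 2->2 ok
  pos 11: y in {2,3}, choose 3; 2->3 ok
  pos 12: y in {2,3}, choose 3; 3->3 ok
  pos 13: x in {0,1,4}, choose 4; 3->4 ok
  pos 14: x in {0,1,4}, choose 0; 4->0 ok
  pos 15: x in {0,1,4}, choose 0; 0->0 ok
  pos 16: x in {0,1,4}, choose 0; 0->0 ok
  pos 17: x in {0,1,4}, choose 4; 0->4 ok
  pos 18: y in {2,3}, choose 2; 4->2 ok
  pos 19: y in {2,3}, choose 2; 2->2 ok
  pos 20: y in {2,3}, choose 3; 2->3 ok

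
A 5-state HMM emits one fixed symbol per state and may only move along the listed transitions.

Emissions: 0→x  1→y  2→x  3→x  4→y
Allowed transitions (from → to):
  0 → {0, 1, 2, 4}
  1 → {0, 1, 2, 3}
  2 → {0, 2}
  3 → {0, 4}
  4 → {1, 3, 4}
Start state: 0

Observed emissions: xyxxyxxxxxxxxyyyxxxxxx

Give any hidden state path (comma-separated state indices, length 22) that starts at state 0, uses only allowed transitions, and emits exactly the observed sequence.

0,1,0,0,1,2,2,2,2,0,2,2,0,4,4,1,0,2,2,0,2,2

  0: obs=x cand={0,2,3} pick 0 [start]
  1: obs=y cand={1,4} pick 1 [0->1 ok]
  2: obs=x cand={0,2,3} pick 0 [1->0 ok]
  3: obs=x cand={0,2,3} pick 0 [0->0 ok]
  4: obs=y cand={1,4} pick 1 [0->1 ok]
  5: obs=x cand={0,2,3} pick 2 [1->2 ok]
  6: obs=x cand={0,2,3} pick 2 [2->2 ok]
  7: obs=x cand={0,2,3} pick 2 [2->2 ok]
  8: obs=x cand={0,2,3} pick 2 [2->2 ok]
  9: obs=x cand={0,2,3} pick 0 [2->0 ok]
  10: obs=x cand={0,2,3} pick 2 [0->2 ok]
  11: obs=x cand={0,2,3} pick 2 [2->2 ok]
  12: obs=x cand={0,2,3} pick 0 [2->0 ok]
  13: obs=y cand={1,4} pick 4 [0->4 ok]
  14: obs=y cand={1,4} pick 4 [4->4 ok]
  15: obs=y cand={1,4} pick 1 [4->1 ok]
  16: obs=x cand={0,2,3} pick 0 [1->0 ok]
  17: obs=x cand={0,2,3} pick 2 [0->2 ok]
  18: obs=x cand={0,2,3} pick 2 [2->2 ok]
  19: obs=x cand={0,2,3} pick 0 [2->0 ok]
  20: obs=x cand={0,2,3} pick 2 [0->2 ok]
  21: obs=x cand={0,2,3} pick 2 [2->2 ok]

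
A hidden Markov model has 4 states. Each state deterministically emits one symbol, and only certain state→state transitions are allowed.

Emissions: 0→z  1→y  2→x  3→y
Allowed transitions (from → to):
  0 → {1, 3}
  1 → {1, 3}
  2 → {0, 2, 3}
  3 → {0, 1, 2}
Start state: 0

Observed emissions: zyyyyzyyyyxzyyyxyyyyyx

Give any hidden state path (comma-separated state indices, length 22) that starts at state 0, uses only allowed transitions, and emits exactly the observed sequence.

0,3,1,1,3,0,3,1,1,3,2,0,1,1,3,2,3,1,3,1,3,2

  t0 'z' -> {0}, take 0 (start)
  t1 'y' -> {1,3}, take 3 (0->3 ok)
  t2 'y' -> {1,3}, take 1 (3->1 ok)
  t3 'y' -> {1,3}, take 1 (1->1 ok)
  t4 'y' -> {1,3}, take 3 (1->3 ok)
  t5 'z' -> {0}, take 0 (3->0 ok)
  t6 'y' -> {1,3}, take 3 (0->3 ok)
  t7 'y' -> {1,3}, take 1 (3->1 ok)
  t8 'y' -> {1,3}, take 1 (1->1 ok)
  t9 'y' -> {1,3}, take 3 (1->3 ok)
  t10 'x' -> {2}, take 2 (3->2 ok)
  t11 'z' -> {0}, take 0 (2->0 ok)
  t12 'y' -> {1,3}, take 1 (0->1 ok)
  t13 'y' -> {1,3}, take 1 (1->1 ok)
  t14 'y' -> {1,3}, take 3 (1->3 ok)
  t15 'x' -> {2}, take 2 (3->2 ok)
  t16 'y' -> {1,3}, take 3 (2->3 ok)
  t17 'y' -> {1,3}, take 1 (3->1 ok)
  t18 'y' -> {1,3}, take 3 (1->3 ok)
  t19 'y' -> {1,3}, take 1 (3->1 ok)
  t20 'y' -> {1,3}, take 3 (1->3 ok)
  t21 'x' -> {2}, take 2 (3->2 ok)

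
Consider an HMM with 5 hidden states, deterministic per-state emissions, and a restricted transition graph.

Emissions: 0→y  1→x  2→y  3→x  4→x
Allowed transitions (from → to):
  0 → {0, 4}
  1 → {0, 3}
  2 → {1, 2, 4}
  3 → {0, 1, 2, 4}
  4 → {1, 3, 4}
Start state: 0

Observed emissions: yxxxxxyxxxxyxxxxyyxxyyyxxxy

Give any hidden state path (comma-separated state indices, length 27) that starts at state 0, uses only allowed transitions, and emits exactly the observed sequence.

  [0] y  {0,2}  => 0  start
  [1] x  {1,3,4}  => 4  0->4 ok
  [2] x  {1,3,4}  => 1  4->1 ok
  [3] x  {1,3,4}  => 3  1->3 ok
  [4] x  {1,3,4}  => 4  3->4 ok
  [5] x  {1,3,4}  => 3  4->3 ok
  [6] y  {0,2}  => 0  3->0 ok
  [7] x  {1,3,4}  => 4  0->4 ok
  [8] x  {1,3,4}  => 4  4->4 ok
  [9] x  {1,3,4}  => 4  4->4 ok
  [10] x  {1,3,4}  => 3  4->3 ok
  [11] y  {0,2}  => 2  3->2 ok
  [12] x  {1,3,4}  => 1  2->1 ok
  [13] x  {1,3,4}  => 3  1->3 ok
  [14] x  {1,3,4}  => 1  3->1 ok
  [15] x  {1,3,4}  => 3  1->3 ok
  [16] y  {0,2}  => 2  3->2 ok
  [17] y  {0,2}  => 2  2->2 ok
  [18] x  {1,3,4}  => 1  2->1 ok
  [19] x  {1,3,4}  => 3  1->3 ok
  [20] y  {0,2}  => 0  3->0 ok
  [21] y  {0,2}  => 0  0->0 ok
  [22] y  {0,2}  => 0  0->0 ok
  [23] x  {1,3,4}  => 4  0->4 ok
  [24] x  {1,3,4}  => 4  4->4 ok
  [25] x  {1,3,4}  => 3  4->3 ok
  [26] y  {0,2}  => 2  3->2 ok

0,4,1,3,4,3,0,4,4,4,3,2,1,3,1,3,2,2,1,3,0,0,0,4,4,3,2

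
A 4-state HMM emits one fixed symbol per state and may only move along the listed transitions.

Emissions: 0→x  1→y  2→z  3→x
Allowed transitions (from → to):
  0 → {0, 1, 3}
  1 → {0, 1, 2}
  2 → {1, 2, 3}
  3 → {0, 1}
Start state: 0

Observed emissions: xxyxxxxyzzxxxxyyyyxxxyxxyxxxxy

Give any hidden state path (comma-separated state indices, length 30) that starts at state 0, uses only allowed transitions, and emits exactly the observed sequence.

0,0,1,0,3,0,0,1,2,2,3,0,0,0,1,1,1,1,0,0,3,1,0,3,1,0,0,0,3,1

  0: obs=x cand={0,3} pick 0 [start]
  1: obs=x cand={0,3} pick 0 [0->0 ok]
  2: obs=y cand={1} pick 1 [0->1 ok]
  3: obs=x cand={0,3} pick 0 [1->0 ok]
  4: obs=x cand={0,3} pick 3 [0->3 ok]
  5: obs=x cand={0,3} pick 0 [3->0 ok]
  6: obs=x cand={0,3} pick 0 [0->0 ok]
  7: obs=y cand={1} pick 1 [0->1 ok]
  8: obs=z cand={2} pick 2 [1->2 ok]
  9: obs=z cand={2} pick 2 [2->2 ok]
  10: obs=x cand={0,3} pick 3 [2->3 ok]
  11: obs=x cand={0,3} pick 0 [3->0 ok]
  12: obs=x cand={0,3} pick 0 [0->0 ok]
  13: obs=x cand={0,3} pick 0 [0->0 ok]
  14: obs=y cand={1} pick 1 [0->1 ok]
  15: obs=y cand={1} pick 1 [1->1 ok]
  16: obs=y cand={1} pick 1 [1->1 ok]
  17: obs=y cand={1} pick 1 [1->1 ok]
  18: obs=x cand={0,3} pick 0 [1->0 ok]
  19: obs=x cand={0,3} pick 0 [0->0 ok]
  20: obs=x cand={0,3} pick 3 [0->3 ok]
  21: obs=y cand={1} pick 1 [3->1 ok]
  22: obs=x cand={0,3} pick 0 [1->0 ok]
  23: obs=x cand={0,3} pick 3 [0->3 ok]
  24: obs=y cand={1} pick 1 [3->1 ok]
  25: obs=x cand={0,3} pick 0 [1->0 ok]
  26: obs=x cand={0,3} pick 0 [0->0 ok]
  27: obs=x cand={0,3} pick 0 [0->0 ok]
  28: obs=x cand={0,3} pick 3 [0->3 ok]
  29: obs=y cand={1} pick 1 [3->1 ok]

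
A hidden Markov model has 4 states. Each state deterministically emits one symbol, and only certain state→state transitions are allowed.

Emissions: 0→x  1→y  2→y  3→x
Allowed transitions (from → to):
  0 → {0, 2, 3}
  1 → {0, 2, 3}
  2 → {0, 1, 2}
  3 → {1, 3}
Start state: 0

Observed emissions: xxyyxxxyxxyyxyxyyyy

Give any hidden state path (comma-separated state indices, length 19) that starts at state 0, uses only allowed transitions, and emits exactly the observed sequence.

0,3,1,2,0,3,3,1,0,0,2,1,0,2,0,2,2,1,2

  t0 'x' -> {0,3}, take 0 (start)
  t1 'x' -> {0,3}, take 3 (0->3 ok)
  t2 'y' -> {1,2}, take 1 (3->1 ok)
  t3 'y' -> {1,2}, take 2 (1->2 ok)
  t4 'x' -> {0,3}, take 0 (2->0 ok)
  t5 'x' -> {0,3}, take 3 (0->3 ok)
  t6 'x' -> {0,3}, take 3 (3->3 ok)
  t7 'y' -> {1,2}, take 1 (3->1 ok)
  t8 'x' -> {0,3}, take 0 (1->0 ok)
  t9 'x' -> {0,3}, take 0 (0->0 ok)
  t10 'y' -> {1,2}, take 2 (0->2 ok)
  t11 'y' -> {1,2}, take 1 (2->1 ok)
  t12 'x' -> {0,3}, take 0 (1->0 ok)
  t13 'y' -> {1,2}, take 2 (0->2 ok)
  t14 'x' -> {0,3}, take 0 (2->0 ok)
  t15 'y' -> {1,2}, take 2 (0->2 ok)
  t16 'y' -> {1,2}, take 2 (2->2 ok)
  t17 'y' -> {1,2}, take 1 (2->1 ok)
  t18 'y' -> {1,2}, take 2 (1->2 ok)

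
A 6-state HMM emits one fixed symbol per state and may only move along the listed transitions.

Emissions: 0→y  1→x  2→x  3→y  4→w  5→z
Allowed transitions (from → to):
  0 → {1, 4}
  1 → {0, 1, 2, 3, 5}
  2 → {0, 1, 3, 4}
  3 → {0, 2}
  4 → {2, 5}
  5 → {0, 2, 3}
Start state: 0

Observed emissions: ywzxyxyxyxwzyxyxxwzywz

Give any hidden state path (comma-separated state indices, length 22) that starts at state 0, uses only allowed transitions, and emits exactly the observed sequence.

0,4,5,2,0,1,3,2,3,2,4,5,0,1,0,1,2,4,5,0,4,5

  t0 'y' -> {0,3}, take 0 (start)
  t1 'w' -> {4}, take 4 (0->4 ok)
  t2 'z' -> {5}, take 5 (4->5 ok)
  t3 'x' -> {1,2}, take 2 (5->2 ok)
  t4 'y' -> {0,3}, take 0 (2->0 ok)
  t5 'x' -> {1,2}, take 1 (0->1 ok)
  t6 'y' -> {0,3}, take 3 (1->3 ok)
  t7 'x' -> {1,2}, take 2 (3->2 ok)
  t8 'y' -> {0,3}, take 3 (2->3 ok)
  t9 'x' -> {1,2}, take 2 (3->2 ok)
  t10 'w' -> {4}, take 4 (2->4 ok)
  t11 'z' -> {5}, take 5 (4->5 ok)
  t12 'y' -> {0,3}, take 0 (5->0 ok)
  t13 'x' -> {1,2}, take 1 (0->1 ok)
  t14 'y' -> {0,3}, take 0 (1->0 ok)
  t15 'x' -> {1,2}, take 1 (0->1 ok)
  t16 'x' -> {1,2}, take 2 (1->2 ok)
  t17 'w' -> {4}, take 4 (2->4 ok)
  t18 'z' -> {5}, take 5 (4->5 ok)
  t19 'y' -> {0,3}, take 0 (5->0 ok)
  t20 'w' -> {4}, take 4 (0->4 ok)
  t21 'z' -> {5}, take 5 (4->5 ok)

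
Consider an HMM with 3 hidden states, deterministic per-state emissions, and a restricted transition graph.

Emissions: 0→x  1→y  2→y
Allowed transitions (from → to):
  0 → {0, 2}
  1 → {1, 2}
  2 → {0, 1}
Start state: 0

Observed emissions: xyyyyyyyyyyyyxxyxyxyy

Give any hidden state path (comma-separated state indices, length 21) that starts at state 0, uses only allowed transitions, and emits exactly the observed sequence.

0,2,1,1,1,1,1,2,1,1,1,1,2,0,0,2,0,2,0,2,1

  [0] x  {0}  => 0  start
  [1] y  {1,2}  => 2  0->2 ok
  [2] y  {1,2}  => 1  2->1 ok
  [3] y  {1,2}  => 1  1->1 ok
  [4] y  {1,2}  => 1  1->1 ok
  [5] y  {1,2}  => 1  1->1 ok
  [6] y  {1,2}  => 1  1->1 ok
  [7] y  {1,2}  => 2  1->2 ok
  [8] y  {1,2}  => 1  2->1 ok
  [9] y  {1,2}  => 1  1->1 ok
  [10] y  {1,2}  => 1  1->1 ok
  [11] y  {1,2}  => 1  1->1 ok
  [12] y  {1,2}  => 2  1->2 ok
  [13] x  {0}  => 0  2->0 ok
  [14] x  {0}  => 0  0->0 ok
  [15] y  {1,2}  => 2  0->2 ok
  [16] x  {0}  => 0  2->0 ok
  [17] y  {1,2}  => 2  0->2 ok
  [18] x  {0}  => 0  2->0 ok
  [19] y  {1,2}  => 2  0->2 ok
  [20] y  {1,2}  => 1  2->1 ok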